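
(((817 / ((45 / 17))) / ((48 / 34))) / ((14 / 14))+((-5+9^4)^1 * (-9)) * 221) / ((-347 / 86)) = 3231732.63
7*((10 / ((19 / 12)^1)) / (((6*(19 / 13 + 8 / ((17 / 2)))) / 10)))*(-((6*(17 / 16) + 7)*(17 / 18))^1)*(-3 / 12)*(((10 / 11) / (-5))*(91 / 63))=-914547725 / 35957196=-25.43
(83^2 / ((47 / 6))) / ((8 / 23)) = 475341 / 188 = 2528.41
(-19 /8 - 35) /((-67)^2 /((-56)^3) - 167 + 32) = 6563648 /23712649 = 0.28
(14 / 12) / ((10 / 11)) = 77 / 60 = 1.28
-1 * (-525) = 525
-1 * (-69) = 69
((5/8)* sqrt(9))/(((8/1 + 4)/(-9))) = -1.41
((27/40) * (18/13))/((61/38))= 4617/7930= 0.58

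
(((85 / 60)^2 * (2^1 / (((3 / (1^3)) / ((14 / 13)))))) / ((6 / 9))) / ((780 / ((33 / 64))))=22253 / 15575040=0.00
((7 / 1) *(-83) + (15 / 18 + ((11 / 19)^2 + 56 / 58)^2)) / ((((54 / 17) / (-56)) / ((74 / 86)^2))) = 123944294485678954 / 16414676559009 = 7550.82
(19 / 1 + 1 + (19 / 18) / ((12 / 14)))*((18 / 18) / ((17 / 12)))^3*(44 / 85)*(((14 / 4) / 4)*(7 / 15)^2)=69211912 / 93961125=0.74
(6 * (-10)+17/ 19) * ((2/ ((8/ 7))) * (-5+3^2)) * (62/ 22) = -243691/ 209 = -1165.99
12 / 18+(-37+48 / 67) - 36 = -14395 / 201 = -71.62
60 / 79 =0.76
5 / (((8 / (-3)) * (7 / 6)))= -45 / 28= -1.61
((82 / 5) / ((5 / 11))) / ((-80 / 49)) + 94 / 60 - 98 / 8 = -32.78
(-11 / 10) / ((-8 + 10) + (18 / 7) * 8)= -77 / 1580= -0.05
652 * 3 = 1956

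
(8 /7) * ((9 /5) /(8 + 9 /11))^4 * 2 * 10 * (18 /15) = 18443443392 /387315604375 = 0.05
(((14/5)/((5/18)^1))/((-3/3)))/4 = -63/25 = -2.52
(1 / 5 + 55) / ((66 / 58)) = 2668 / 55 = 48.51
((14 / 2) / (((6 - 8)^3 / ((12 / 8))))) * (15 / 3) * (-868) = 22785 / 4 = 5696.25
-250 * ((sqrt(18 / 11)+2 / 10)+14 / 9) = -3950 / 9 - 750 * sqrt(22) / 11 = -758.69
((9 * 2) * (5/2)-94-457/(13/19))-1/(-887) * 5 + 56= -7621039/11531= -660.92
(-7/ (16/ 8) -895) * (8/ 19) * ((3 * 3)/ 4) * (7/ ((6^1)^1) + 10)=-361197/ 38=-9505.18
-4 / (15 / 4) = -1.07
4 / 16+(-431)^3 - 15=-80063005.75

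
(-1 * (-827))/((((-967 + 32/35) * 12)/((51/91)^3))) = -70295/5597956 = -0.01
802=802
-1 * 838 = -838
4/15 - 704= -10556/15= -703.73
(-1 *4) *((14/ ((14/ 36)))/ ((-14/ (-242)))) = -17424/ 7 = -2489.14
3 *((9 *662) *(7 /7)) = 17874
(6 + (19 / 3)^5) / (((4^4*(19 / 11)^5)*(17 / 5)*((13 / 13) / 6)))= 1995065162035 / 436427305344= 4.57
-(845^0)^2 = -1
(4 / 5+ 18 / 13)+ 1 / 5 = 31 / 13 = 2.38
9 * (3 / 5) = 27 / 5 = 5.40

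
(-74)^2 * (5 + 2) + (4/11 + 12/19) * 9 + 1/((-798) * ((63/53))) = 21203085377/553014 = 38340.96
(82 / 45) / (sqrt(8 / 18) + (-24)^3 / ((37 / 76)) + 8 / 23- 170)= -34891 / 546933570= -0.00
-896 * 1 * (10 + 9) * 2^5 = -544768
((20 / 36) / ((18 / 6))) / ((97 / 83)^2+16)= 0.01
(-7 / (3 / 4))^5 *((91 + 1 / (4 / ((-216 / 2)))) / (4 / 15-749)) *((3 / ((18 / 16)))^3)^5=14844571743.49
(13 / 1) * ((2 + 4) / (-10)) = -39 / 5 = -7.80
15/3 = 5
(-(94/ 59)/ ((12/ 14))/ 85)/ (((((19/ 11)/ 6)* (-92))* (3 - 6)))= -3619/ 13149330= -0.00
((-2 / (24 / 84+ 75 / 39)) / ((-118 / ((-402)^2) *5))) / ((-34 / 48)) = -1755936 / 5015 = -350.14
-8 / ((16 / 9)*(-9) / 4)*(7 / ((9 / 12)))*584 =32704 / 3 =10901.33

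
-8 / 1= -8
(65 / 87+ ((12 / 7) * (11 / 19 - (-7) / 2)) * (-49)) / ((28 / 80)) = -11302700 / 11571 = -976.81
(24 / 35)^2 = 576 / 1225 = 0.47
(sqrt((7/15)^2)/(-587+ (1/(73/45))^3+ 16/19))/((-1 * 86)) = 51739261/5586668730660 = 0.00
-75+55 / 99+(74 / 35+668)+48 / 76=596.30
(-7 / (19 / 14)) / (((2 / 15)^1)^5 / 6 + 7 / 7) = -223256250 / 43284679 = -5.16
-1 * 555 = -555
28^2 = 784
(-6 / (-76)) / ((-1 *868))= -0.00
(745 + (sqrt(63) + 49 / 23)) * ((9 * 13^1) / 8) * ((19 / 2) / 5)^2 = 126711 * sqrt(7) / 800 + 22681269 / 575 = 39864.74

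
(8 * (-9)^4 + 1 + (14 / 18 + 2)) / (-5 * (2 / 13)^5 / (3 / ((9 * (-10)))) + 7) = 175408466818 / 23434659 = 7485.00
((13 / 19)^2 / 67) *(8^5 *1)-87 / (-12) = 236.21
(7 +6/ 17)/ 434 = 125/ 7378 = 0.02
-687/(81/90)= -2290/3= -763.33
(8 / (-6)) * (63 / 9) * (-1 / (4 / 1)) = 7 / 3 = 2.33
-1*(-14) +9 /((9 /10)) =24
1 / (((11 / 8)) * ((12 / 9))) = 6 / 11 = 0.55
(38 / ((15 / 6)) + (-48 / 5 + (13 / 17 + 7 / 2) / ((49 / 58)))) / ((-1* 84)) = -0.13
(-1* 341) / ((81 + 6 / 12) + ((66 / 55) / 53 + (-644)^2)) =-180730 / 219853287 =-0.00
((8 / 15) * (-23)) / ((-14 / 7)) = 92 / 15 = 6.13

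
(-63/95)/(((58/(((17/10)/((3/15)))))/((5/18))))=-119/4408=-0.03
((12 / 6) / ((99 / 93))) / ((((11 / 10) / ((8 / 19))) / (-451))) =-203360 / 627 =-324.34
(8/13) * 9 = 72/13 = 5.54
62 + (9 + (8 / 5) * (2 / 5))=1791 / 25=71.64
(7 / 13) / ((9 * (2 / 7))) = 49 / 234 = 0.21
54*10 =540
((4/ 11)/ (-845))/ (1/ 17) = -68/ 9295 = -0.01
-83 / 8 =-10.38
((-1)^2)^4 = 1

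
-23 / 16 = -1.44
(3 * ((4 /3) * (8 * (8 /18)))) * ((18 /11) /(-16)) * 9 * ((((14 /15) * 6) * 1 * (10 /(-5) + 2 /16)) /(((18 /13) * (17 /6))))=6552 /187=35.04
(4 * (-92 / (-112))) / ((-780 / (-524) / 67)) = 201871 / 1365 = 147.89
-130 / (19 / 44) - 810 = -21110 / 19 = -1111.05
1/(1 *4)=0.25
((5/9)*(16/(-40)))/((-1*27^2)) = 2/6561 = 0.00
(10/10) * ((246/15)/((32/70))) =287/8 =35.88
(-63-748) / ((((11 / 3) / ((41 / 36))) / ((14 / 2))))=-232757 / 132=-1763.31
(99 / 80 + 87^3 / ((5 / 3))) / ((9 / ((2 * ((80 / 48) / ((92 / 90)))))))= 52680405 / 368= 143153.27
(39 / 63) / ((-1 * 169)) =-1 / 273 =-0.00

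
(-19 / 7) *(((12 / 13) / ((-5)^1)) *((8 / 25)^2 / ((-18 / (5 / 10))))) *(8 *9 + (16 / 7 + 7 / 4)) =-647216 / 5971875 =-0.11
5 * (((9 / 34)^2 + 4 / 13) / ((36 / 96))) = 56770 / 11271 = 5.04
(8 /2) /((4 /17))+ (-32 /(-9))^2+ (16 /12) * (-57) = -3755 /81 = -46.36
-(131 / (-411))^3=2248091 / 69426531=0.03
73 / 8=9.12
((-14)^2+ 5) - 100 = 101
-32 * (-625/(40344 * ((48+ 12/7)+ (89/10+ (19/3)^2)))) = 525000/104553157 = 0.01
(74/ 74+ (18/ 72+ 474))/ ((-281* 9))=-1901/ 10116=-0.19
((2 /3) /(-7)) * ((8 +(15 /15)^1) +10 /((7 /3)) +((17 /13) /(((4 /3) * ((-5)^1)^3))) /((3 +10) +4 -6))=-2216381 /1751750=-1.27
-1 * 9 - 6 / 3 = -11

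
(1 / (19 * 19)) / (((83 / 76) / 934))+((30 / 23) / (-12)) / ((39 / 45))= 2115853 / 943046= 2.24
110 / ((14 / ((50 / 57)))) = 2750 / 399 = 6.89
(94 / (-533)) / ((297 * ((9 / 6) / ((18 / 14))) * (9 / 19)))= -3572 / 3324321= -0.00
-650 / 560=-65 / 56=-1.16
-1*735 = -735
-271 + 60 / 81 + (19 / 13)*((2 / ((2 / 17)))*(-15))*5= -748936 / 351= -2133.72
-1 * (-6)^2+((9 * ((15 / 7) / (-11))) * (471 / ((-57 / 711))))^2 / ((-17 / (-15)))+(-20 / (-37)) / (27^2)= 91881142690005411691 / 981446941629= 93618043.72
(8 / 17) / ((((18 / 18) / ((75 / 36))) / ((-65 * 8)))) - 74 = -29774 / 51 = -583.80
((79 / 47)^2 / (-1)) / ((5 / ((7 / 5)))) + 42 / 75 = -12761 / 55225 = -0.23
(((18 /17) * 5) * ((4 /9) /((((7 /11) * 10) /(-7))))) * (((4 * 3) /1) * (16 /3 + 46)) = -27104 /17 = -1594.35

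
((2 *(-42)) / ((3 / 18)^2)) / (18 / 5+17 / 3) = -45360 / 139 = -326.33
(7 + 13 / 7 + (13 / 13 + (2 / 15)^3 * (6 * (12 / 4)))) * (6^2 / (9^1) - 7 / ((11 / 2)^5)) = 1115673884 / 28183925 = 39.59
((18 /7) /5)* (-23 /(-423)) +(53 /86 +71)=10135511 /141470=71.64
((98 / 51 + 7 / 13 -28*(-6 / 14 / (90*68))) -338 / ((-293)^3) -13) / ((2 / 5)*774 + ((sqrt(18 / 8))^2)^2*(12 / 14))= -16402542794204 / 488651045047191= -0.03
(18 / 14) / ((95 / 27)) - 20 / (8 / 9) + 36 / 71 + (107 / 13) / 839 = -22265142113 / 1029948010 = -21.62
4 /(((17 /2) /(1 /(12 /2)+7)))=172 /51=3.37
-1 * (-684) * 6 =4104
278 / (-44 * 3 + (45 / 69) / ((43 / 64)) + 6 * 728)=0.07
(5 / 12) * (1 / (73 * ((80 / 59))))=59 / 14016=0.00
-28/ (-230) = 14/ 115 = 0.12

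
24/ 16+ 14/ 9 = 55/ 18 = 3.06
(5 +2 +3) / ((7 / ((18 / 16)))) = 45 / 28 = 1.61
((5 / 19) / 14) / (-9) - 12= -12.00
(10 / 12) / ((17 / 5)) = 25 / 102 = 0.25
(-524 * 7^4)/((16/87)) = -27364197/4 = -6841049.25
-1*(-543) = 543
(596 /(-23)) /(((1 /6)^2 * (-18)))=1192 /23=51.83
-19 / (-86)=19 / 86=0.22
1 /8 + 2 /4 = 5 /8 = 0.62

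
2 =2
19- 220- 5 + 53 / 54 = -11071 / 54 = -205.02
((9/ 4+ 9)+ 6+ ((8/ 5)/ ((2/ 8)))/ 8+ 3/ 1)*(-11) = -4631/ 20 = -231.55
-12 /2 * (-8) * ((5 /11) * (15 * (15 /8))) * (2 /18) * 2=1500 /11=136.36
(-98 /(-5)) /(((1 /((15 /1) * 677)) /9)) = 1791342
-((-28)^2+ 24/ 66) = -784.36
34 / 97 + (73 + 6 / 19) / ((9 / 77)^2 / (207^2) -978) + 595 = 3365265688242246 / 5653290624371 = 595.28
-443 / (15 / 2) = -59.07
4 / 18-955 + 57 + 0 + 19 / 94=-759349 / 846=-897.58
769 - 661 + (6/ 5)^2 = 2736/ 25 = 109.44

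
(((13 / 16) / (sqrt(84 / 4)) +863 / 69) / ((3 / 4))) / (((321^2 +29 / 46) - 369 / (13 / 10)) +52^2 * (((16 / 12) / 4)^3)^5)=6197133501 * sqrt(21) / 12344194967168078 +143093677896 / 881728211940577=0.00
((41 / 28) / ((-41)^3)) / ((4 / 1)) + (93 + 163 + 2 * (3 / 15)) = 241364699 / 941360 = 256.40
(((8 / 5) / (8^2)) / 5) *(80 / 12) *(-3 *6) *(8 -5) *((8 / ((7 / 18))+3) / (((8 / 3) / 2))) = -891 / 28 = -31.82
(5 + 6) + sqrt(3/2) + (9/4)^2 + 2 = sqrt(6)/2 + 289/16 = 19.29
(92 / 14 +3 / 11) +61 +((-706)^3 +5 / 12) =-325151670911 / 924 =-351895747.74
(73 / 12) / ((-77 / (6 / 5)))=-0.09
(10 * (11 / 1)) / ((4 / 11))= 605 / 2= 302.50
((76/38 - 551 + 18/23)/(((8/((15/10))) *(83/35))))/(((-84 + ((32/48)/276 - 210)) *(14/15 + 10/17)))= 607690755/6271535776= 0.10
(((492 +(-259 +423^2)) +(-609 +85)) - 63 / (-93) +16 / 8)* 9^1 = 1607766.10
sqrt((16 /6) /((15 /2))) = 4 * sqrt(5) /15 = 0.60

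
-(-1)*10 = 10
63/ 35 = 1.80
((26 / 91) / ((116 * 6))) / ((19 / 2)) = 1 / 23142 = 0.00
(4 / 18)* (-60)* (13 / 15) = -11.56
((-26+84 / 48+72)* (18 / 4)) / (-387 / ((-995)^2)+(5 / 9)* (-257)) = -15316676775 / 10177484864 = -1.50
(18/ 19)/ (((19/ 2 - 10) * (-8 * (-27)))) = -1/ 114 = -0.01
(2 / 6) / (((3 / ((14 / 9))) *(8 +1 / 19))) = 266 / 12393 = 0.02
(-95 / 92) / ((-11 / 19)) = 1805 / 1012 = 1.78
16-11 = 5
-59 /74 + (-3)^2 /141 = -2551 /3478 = -0.73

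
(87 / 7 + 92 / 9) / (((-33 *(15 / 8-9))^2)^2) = 5844992 / 788670745501023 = 0.00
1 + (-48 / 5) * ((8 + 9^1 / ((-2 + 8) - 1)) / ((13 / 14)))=-100.32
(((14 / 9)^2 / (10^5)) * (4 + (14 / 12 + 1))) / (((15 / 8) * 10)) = 1813 / 227812500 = 0.00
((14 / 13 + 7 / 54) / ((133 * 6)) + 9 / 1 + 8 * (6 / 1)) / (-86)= -0.66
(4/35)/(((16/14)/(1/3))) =1/30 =0.03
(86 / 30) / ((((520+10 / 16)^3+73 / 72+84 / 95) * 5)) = 1254912 / 308873850488935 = 0.00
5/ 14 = 0.36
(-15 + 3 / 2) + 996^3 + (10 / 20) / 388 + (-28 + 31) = 766725190189 / 776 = 988047925.50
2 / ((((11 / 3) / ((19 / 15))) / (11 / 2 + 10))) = 589 / 55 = 10.71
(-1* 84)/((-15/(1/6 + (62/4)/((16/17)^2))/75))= 949655/128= 7419.18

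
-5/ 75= -1/ 15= -0.07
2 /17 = 0.12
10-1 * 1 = 9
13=13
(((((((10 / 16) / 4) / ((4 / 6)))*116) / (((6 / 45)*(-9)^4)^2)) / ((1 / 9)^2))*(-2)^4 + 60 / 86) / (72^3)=2517835 / 1263622146048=0.00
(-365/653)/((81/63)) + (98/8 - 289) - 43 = -7526903/23508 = -320.18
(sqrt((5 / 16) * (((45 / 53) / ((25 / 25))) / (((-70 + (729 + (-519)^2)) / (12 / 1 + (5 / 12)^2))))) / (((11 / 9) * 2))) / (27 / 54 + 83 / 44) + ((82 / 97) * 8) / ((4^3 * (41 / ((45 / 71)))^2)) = 2025 / 80192228 + 3 * sqrt(6271822045) / 400709680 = 0.00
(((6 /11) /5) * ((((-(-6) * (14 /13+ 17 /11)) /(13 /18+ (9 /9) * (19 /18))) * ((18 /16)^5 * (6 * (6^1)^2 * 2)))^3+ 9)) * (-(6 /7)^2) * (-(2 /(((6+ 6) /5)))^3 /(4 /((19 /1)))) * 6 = 5994167768490466725718370618805975 /13863940668835374301184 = 432356709515.12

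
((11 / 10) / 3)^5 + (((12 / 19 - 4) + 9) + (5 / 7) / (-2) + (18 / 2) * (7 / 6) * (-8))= -254411730217 / 3231900000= -78.72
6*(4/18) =4/3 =1.33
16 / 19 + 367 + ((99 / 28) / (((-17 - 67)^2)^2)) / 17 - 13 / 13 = 18353308539089 / 50030539776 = 366.84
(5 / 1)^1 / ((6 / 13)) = 65 / 6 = 10.83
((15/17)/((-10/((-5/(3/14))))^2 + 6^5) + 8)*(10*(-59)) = -10191507190/2159187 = -4720.07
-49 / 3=-16.33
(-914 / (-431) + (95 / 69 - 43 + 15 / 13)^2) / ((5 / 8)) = 4549528749256 / 1733932395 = 2623.82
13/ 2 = 6.50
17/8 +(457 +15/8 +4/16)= 1845/4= 461.25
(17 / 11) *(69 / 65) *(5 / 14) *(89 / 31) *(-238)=-1774749 / 4433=-400.35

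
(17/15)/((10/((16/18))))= 68/675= 0.10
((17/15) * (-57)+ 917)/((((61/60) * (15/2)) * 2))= 17048/305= 55.90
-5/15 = -1/3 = -0.33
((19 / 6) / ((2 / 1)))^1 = 19 / 12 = 1.58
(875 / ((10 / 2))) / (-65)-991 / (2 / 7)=-90251 / 26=-3471.19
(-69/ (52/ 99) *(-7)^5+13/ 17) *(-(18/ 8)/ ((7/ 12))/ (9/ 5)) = -29276207475/ 6188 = -4731125.97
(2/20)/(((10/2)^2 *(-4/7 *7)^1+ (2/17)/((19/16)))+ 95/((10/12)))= 323/45540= 0.01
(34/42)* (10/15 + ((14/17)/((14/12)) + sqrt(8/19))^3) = 21040* sqrt(38)/128877 + 534886/345933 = 2.55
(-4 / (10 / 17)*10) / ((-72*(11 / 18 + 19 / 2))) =17 / 182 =0.09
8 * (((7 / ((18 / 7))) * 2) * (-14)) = -5488 / 9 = -609.78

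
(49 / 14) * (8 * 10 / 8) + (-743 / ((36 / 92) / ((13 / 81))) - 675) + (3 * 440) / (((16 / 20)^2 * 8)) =-8012347 / 11664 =-686.93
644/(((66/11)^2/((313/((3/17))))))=856681/27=31728.93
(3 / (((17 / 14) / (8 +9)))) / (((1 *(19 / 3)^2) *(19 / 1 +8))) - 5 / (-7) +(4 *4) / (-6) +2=655 / 7581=0.09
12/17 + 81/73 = 2253/1241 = 1.82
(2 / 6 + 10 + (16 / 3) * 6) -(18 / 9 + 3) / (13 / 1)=1636 / 39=41.95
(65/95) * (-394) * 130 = -665860/19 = -35045.26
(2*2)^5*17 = 17408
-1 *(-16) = 16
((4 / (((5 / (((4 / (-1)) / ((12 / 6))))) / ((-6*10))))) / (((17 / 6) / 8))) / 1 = 4608 / 17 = 271.06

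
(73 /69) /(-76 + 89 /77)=-5621 /397647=-0.01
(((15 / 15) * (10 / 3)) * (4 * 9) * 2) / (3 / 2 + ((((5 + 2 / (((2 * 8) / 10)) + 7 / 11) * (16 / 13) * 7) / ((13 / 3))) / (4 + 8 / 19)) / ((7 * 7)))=14574560 / 94929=153.53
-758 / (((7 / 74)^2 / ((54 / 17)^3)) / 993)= -2696002737.82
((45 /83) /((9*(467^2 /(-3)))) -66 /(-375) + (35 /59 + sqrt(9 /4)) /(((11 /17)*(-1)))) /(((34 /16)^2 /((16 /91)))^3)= -4823283024097376731136 /26710638431376413706317125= -0.00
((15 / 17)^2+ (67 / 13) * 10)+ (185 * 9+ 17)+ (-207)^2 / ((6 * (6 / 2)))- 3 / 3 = 30911221 / 7514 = 4113.82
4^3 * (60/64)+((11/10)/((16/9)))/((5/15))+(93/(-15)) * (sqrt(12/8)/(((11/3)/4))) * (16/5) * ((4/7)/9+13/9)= 9897/160 - 18848 * sqrt(6)/1155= 21.88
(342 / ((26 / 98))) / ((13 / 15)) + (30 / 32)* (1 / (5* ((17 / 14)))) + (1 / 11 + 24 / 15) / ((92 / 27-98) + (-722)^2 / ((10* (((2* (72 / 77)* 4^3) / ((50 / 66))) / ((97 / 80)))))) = 127053701569321053 / 85411014894920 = 1487.56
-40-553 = -593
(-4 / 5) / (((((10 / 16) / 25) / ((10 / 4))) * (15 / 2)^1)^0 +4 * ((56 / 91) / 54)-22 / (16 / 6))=5616 / 50575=0.11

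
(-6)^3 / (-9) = 24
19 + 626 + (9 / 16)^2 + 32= 173393 / 256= 677.32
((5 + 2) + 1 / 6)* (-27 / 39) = -4.96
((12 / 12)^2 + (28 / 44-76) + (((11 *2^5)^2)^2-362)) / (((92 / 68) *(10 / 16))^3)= 424795641207750656 / 16729625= 25391820869.13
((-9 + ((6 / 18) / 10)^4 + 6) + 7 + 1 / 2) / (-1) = -3645001 / 810000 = -4.50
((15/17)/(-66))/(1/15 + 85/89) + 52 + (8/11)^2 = 26790221/510136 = 52.52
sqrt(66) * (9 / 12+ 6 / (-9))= sqrt(66) / 12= 0.68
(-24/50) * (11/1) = -132/25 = -5.28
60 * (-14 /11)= -840 /11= -76.36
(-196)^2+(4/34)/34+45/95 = 38416.48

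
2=2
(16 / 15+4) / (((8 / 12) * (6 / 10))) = 38 / 3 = 12.67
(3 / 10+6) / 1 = 63 / 10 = 6.30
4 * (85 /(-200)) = -17 /10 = -1.70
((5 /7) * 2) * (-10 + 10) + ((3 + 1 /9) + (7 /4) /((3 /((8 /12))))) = 7 /2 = 3.50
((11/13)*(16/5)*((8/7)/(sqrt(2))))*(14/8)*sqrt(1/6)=176*sqrt(3)/195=1.56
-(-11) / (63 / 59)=649 / 63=10.30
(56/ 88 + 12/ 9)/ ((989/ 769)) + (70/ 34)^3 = 1644887680/ 160345581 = 10.26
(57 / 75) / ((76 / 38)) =0.38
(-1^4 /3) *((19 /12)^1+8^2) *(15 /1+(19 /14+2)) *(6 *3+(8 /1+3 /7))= -37417915 /3528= -10605.98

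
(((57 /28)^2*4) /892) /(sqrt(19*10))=171*sqrt(190) /1748320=0.00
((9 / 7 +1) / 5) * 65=208 / 7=29.71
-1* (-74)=74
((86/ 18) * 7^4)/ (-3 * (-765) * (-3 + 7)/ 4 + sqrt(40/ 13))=68450109/ 13694257-206486 * sqrt(130)/ 616241565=4.99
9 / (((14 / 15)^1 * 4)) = 135 / 56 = 2.41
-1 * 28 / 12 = -7 / 3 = -2.33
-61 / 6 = -10.17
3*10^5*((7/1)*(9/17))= 18900000/17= 1111764.71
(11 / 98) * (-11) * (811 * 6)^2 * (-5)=7162581690 / 49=146175136.53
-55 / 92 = -0.60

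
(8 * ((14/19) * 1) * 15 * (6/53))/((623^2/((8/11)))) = 0.00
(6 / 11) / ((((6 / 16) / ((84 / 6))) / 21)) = 427.64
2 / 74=1 / 37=0.03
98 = 98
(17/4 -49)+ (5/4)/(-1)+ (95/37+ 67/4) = -3949/148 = -26.68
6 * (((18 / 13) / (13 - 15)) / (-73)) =54 / 949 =0.06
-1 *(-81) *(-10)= -810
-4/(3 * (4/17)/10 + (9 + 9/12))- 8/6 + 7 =17561/3339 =5.26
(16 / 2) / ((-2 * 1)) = -4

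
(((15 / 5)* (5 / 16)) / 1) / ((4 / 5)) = 75 / 64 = 1.17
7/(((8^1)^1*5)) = 7/40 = 0.18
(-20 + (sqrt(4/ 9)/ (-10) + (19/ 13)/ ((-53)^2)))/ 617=-10991332/ 337964835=-0.03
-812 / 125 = -6.50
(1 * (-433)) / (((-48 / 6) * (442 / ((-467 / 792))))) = -0.07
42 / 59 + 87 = 87.71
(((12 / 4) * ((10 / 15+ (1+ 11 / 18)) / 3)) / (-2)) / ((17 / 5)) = -205 / 612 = -0.33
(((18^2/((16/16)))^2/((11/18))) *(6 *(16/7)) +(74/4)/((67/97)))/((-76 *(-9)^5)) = 24307679105/46304336232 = 0.52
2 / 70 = 1 / 35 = 0.03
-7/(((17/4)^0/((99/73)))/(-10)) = 6930/73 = 94.93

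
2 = 2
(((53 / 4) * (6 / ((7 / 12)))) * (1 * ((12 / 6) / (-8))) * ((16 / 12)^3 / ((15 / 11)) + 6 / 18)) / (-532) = 44467 / 335160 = 0.13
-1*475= -475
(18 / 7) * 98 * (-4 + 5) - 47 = 205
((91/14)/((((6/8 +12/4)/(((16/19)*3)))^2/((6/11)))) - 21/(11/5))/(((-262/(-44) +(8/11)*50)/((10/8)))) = -787881/3360910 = -0.23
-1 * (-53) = 53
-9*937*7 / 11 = -59031 / 11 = -5366.45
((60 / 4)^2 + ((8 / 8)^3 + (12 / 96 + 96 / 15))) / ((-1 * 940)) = -9301 / 37600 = -0.25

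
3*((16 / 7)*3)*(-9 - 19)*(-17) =9792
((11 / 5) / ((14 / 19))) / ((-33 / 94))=-893 / 105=-8.50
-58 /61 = -0.95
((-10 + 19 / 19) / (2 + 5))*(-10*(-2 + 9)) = 90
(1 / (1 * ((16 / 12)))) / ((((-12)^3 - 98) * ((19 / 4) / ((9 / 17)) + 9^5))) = -27 / 3882234862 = -0.00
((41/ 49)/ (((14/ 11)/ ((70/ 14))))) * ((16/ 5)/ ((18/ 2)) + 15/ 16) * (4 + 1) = 42845/ 2016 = 21.25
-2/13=-0.15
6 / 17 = 0.35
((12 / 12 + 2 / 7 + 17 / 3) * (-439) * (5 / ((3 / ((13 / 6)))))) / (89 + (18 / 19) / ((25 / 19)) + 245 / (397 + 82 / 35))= -80874610375 / 662860506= -122.01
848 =848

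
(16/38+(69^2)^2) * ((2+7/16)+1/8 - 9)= -44359556621/304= -145919594.15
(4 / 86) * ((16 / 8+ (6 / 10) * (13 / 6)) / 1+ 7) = 103 / 215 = 0.48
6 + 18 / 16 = 57 / 8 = 7.12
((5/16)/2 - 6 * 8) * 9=-13779/32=-430.59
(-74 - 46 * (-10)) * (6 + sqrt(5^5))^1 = 2316 + 9650 * sqrt(5) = 23894.06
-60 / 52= -15 / 13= -1.15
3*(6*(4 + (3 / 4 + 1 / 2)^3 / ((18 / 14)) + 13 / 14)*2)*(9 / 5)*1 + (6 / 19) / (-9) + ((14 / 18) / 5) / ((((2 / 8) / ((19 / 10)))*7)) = 200110979 / 478800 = 417.94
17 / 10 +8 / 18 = 193 / 90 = 2.14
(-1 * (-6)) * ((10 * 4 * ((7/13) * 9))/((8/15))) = 28350/13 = 2180.77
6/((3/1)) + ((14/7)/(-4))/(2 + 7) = 35/18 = 1.94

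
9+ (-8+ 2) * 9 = -45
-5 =-5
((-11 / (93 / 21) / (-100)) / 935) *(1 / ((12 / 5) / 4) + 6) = 161 / 790500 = 0.00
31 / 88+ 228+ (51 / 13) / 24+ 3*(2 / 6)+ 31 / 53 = 6975731 / 30316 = 230.10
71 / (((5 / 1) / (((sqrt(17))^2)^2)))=20519 / 5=4103.80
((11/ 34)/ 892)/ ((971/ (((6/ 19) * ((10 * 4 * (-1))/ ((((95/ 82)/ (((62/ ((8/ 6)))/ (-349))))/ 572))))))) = 143948376/ 463773194329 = 0.00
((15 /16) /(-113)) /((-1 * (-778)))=-15 /1406624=-0.00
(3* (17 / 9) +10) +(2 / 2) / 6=95 / 6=15.83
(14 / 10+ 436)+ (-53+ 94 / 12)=11767 / 30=392.23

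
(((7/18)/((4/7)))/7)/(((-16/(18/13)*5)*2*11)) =-7/91520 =-0.00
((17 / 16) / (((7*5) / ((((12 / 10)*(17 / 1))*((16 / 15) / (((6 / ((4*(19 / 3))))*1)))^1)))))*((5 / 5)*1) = 21964 / 7875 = 2.79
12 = 12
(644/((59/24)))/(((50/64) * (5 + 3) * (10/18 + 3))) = 17388/1475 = 11.79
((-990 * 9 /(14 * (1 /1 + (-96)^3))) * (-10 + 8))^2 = 3175524 /1534201799641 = 0.00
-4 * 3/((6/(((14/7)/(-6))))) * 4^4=512/3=170.67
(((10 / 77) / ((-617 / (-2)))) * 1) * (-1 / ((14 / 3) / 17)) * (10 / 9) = -1700 / 997689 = -0.00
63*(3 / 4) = 189 / 4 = 47.25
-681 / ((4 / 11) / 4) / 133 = -56.32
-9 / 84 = -3 / 28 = -0.11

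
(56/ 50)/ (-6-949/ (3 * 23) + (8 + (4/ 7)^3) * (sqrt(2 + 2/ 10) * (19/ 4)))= 309806994084/ 41120475475595 + 609875301672 * sqrt(55)/ 205602377377975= 0.03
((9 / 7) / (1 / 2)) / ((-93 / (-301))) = 258 / 31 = 8.32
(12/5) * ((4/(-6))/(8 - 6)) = -4/5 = -0.80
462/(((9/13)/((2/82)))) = 2002/123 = 16.28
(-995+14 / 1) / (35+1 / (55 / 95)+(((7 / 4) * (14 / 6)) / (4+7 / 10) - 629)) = 3043062 / 1834535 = 1.66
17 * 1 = 17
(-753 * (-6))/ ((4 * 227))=2259/ 454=4.98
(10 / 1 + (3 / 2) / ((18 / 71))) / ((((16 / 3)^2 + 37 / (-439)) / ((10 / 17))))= 1257735 / 3809734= 0.33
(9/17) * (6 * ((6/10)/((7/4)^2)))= 2592/4165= 0.62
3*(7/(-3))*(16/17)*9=-59.29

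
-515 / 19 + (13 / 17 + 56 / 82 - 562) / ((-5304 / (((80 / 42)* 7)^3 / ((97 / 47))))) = 722636044955 / 7665035157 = 94.28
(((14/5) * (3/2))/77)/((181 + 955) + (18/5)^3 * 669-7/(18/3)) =450/266868503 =0.00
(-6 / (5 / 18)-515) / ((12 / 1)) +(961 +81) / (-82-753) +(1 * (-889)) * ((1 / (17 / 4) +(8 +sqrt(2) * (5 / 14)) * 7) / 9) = -572420275 / 102204-4445 * sqrt(2) / 18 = -5949.99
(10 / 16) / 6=5 / 48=0.10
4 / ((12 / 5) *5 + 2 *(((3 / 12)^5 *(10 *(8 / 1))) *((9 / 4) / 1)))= 512 / 1581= 0.32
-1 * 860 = -860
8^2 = 64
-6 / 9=-2 / 3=-0.67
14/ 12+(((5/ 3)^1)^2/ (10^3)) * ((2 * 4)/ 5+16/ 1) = 547/ 450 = 1.22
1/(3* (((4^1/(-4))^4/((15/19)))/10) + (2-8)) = -50/281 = -0.18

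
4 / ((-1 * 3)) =-4 / 3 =-1.33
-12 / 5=-2.40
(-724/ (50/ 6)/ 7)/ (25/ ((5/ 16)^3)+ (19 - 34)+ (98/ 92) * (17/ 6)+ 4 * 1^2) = -599472/ 39181835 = -0.02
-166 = -166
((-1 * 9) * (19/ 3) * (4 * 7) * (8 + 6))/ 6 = -3724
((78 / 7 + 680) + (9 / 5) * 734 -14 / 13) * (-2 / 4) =-457563 / 455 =-1005.63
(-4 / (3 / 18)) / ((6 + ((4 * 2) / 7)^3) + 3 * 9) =-8232 / 11831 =-0.70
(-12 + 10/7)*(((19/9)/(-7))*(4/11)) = 5624/4851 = 1.16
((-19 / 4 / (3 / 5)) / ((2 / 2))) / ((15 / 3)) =-19 / 12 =-1.58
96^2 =9216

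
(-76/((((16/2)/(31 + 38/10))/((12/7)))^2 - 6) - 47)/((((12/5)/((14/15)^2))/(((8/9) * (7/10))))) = -19174181572/2475568575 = -7.75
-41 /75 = -0.55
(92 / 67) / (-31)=-92 / 2077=-0.04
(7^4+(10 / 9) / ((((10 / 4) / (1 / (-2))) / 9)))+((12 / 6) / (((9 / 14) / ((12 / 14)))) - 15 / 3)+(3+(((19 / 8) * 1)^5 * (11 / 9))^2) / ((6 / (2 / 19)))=12623513453164993 / 4957466001408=2546.36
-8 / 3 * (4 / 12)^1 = -8 / 9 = -0.89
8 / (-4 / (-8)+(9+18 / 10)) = 80 / 113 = 0.71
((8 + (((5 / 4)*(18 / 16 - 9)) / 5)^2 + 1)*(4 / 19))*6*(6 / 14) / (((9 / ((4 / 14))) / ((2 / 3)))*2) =4395 / 59584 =0.07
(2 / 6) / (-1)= -1 / 3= -0.33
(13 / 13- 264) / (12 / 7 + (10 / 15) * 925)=-5523 / 12986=-0.43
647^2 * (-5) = -2093045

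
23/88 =0.26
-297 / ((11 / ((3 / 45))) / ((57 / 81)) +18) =-627 / 533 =-1.18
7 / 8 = 0.88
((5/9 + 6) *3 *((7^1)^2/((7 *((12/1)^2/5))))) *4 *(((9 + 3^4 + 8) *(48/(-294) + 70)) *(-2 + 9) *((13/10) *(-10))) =-321522565/27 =-11908243.15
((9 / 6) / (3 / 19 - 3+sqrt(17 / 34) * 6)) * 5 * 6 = 2565 / 199+5415 * sqrt(2) / 398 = 32.13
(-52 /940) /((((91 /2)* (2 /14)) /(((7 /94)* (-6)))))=42 /11045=0.00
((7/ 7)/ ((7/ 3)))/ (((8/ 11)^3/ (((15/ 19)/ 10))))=11979/ 136192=0.09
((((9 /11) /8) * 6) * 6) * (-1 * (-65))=5265 /22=239.32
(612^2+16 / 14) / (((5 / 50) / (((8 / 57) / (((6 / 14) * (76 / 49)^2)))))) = 31474901080 / 61731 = 509871.88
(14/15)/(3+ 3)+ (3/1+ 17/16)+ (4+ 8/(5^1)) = 7069/720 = 9.82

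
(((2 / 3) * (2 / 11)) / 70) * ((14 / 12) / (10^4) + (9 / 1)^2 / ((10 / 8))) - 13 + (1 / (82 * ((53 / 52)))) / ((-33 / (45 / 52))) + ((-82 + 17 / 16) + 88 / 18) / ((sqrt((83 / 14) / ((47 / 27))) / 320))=-219020 * sqrt(163842) / 6723 - 970402835789 / 75294450000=-13199.50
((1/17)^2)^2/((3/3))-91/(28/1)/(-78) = 83545/2004504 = 0.04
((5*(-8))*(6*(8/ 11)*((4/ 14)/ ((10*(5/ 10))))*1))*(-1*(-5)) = -3840/ 77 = -49.87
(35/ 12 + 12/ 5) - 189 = -11021/ 60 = -183.68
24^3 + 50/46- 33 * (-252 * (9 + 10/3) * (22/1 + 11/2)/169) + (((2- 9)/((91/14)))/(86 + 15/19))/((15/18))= 977937678331/32048315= 30514.48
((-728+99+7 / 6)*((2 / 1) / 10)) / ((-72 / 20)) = 3767 / 108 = 34.88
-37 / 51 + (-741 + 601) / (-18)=1079 / 153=7.05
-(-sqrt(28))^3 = 56 * sqrt(7) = 148.16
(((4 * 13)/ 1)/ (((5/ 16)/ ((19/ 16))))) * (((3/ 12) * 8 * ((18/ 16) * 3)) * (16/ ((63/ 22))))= 260832/ 35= 7452.34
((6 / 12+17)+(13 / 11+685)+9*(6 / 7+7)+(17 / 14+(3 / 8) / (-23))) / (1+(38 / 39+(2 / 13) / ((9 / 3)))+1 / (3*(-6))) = 1285668189 / 3265724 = 393.69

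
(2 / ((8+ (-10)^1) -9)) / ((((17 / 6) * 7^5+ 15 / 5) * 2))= -6 / 3143107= -0.00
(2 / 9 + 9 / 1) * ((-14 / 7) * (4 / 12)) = -166 / 27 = -6.15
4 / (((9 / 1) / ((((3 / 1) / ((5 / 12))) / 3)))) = 16 / 15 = 1.07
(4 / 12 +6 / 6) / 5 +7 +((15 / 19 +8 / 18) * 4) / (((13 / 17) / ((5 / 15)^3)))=2252503 / 300105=7.51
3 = 3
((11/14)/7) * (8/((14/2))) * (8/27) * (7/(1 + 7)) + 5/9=779/1323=0.59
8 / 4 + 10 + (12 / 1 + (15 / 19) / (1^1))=471 / 19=24.79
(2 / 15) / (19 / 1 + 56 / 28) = 2 / 315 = 0.01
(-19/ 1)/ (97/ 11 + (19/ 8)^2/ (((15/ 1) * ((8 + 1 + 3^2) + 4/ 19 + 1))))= -73233600/ 34064249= -2.15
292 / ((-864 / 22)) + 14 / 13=-8927 / 1404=-6.36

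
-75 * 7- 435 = -960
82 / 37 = 2.22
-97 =-97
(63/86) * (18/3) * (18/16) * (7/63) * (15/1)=2835/344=8.24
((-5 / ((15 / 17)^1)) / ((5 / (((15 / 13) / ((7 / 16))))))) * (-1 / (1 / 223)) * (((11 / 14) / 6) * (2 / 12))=83402 / 5733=14.55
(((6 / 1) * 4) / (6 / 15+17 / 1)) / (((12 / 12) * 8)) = 5 / 29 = 0.17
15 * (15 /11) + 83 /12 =3613 /132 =27.37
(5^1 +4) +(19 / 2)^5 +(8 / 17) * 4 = 42099603 / 544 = 77388.98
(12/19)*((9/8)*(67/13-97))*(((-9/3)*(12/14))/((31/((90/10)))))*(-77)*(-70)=2010684060/7657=262594.24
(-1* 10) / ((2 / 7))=-35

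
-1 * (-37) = 37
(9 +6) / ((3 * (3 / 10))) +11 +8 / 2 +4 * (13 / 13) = 107 / 3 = 35.67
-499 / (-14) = 499 / 14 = 35.64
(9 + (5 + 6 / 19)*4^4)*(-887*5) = -6075249.74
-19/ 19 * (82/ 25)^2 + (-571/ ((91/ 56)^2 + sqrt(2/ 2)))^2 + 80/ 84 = 24589.36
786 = 786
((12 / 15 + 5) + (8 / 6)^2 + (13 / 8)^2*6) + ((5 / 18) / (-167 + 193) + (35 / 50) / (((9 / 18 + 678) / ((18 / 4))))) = 66151927 / 2822560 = 23.44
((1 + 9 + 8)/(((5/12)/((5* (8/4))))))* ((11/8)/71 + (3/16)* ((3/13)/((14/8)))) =123066/6461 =19.05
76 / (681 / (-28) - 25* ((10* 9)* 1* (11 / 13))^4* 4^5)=-60777808 / 688555219987450041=-0.00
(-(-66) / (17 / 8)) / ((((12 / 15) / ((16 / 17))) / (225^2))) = 534600000 / 289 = 1849826.99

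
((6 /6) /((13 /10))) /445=2 /1157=0.00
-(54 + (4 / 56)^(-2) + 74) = -324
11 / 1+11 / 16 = 187 / 16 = 11.69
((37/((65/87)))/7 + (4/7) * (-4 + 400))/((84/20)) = 35393/637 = 55.56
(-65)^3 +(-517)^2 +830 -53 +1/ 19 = -124620/ 19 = -6558.95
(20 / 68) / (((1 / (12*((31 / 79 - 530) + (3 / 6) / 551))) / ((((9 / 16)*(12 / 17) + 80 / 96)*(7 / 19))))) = -23826211395 / 28119734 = -847.31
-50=-50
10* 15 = 150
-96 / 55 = -1.75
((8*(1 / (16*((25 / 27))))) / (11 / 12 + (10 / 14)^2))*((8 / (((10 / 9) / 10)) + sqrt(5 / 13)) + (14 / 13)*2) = 28.30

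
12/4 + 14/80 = 127/40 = 3.18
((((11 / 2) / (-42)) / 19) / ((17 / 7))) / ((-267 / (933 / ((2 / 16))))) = 6842 / 86241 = 0.08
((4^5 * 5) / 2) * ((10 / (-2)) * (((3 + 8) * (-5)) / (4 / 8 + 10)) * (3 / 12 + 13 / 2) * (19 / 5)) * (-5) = -60192000 / 7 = -8598857.14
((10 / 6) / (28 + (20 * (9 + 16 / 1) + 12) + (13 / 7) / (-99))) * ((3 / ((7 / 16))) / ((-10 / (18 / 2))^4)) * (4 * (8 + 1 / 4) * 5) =21434787 / 9355175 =2.29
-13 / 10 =-1.30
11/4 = 2.75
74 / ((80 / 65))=481 / 8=60.12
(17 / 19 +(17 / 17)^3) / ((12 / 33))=99 / 19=5.21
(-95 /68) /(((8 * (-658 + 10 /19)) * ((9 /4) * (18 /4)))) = 1805 /68805936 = 0.00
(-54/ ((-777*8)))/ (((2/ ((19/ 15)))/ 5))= 57/ 2072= 0.03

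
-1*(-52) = 52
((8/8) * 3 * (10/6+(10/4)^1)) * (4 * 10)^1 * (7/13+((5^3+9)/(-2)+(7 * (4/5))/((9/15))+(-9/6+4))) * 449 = -478297250/39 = -12264032.05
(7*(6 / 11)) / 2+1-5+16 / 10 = -27 / 55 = -0.49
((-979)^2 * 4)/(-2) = -1916882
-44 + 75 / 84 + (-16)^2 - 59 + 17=4785 / 28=170.89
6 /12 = 1 /2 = 0.50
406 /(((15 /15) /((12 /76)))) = 1218 /19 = 64.11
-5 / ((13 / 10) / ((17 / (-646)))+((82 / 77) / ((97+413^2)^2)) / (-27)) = 756934886411550 / 7478516677746319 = 0.10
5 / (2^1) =5 / 2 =2.50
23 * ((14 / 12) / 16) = 161 / 96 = 1.68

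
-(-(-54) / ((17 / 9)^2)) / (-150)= 729 / 7225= 0.10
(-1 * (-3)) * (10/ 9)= 3.33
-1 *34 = -34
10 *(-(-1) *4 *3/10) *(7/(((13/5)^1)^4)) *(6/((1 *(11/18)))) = 5670000/314171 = 18.05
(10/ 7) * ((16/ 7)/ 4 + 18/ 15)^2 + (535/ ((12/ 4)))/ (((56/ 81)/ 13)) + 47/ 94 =46075689/ 13720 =3358.29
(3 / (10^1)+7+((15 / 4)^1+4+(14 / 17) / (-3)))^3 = 3423152202911 / 1061208000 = 3225.71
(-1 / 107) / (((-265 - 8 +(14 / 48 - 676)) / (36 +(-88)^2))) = 186720 / 2436283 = 0.08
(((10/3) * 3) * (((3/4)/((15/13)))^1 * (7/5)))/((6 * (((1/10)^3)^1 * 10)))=455/3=151.67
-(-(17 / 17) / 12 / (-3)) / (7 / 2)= -1 / 126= -0.01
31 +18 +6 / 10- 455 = -2027 / 5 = -405.40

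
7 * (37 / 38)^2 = 9583 / 1444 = 6.64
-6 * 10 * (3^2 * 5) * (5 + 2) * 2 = -37800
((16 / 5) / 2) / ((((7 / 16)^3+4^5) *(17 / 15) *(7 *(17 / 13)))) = 1277952 / 8485770881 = 0.00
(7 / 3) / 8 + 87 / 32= 3.01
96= 96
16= 16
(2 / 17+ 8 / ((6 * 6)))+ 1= 205 / 153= 1.34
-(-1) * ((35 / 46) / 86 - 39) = -38.99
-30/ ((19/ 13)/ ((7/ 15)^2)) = -1274/ 285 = -4.47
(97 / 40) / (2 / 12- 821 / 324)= -7857 / 7670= -1.02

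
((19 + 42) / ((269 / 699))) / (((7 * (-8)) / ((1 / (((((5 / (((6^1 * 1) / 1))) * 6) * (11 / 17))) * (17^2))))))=-42639 / 14084840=-0.00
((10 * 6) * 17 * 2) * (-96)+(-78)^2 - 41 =-189797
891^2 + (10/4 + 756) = 1589279/2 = 794639.50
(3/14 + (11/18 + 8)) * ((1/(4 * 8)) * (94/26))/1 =6533/6552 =1.00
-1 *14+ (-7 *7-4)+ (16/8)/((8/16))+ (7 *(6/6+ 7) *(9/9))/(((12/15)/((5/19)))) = -847/19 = -44.58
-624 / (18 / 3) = -104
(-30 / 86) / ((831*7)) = -0.00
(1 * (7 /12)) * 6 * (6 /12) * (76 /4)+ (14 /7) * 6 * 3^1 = 277 /4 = 69.25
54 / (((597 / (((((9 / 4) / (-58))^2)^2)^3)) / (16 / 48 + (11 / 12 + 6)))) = 2541865828329 / 333688233510681485580867469312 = 0.00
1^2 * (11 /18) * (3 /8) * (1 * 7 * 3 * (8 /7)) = 11 /2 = 5.50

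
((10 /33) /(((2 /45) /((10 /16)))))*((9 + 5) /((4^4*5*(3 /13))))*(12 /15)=455 /2816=0.16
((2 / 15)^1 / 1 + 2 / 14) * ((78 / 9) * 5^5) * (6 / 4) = 235625 / 21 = 11220.24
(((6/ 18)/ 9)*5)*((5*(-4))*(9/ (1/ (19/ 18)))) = -950/ 27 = -35.19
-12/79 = -0.15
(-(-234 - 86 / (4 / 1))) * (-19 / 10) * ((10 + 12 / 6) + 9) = -203889 / 20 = -10194.45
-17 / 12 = -1.42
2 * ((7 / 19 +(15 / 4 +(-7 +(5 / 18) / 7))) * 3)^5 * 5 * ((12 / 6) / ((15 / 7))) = -466457332024016084807 / 1109500898962176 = -420420.87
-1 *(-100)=100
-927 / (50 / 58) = -26883 / 25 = -1075.32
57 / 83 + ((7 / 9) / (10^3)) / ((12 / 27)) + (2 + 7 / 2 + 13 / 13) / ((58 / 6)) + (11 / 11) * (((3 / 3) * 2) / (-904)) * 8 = 1461365937 / 1087964000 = 1.34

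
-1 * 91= -91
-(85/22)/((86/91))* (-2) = 7735/946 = 8.18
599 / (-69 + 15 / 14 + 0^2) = -8386 / 951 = -8.82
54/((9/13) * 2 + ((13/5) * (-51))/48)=-56160/1433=-39.19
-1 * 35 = -35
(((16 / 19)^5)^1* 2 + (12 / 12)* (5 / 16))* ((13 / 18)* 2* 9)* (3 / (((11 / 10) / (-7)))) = -62701175355 / 217896712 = -287.76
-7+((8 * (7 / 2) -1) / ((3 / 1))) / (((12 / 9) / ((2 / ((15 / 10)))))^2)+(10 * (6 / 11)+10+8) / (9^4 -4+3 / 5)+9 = 1984319 / 180334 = 11.00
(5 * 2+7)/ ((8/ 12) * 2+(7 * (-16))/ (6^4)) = 1377/ 101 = 13.63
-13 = -13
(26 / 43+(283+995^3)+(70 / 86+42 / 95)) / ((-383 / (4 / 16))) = -4024032028031 / 6258220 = -642999.45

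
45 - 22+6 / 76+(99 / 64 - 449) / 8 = -319591 / 9728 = -32.85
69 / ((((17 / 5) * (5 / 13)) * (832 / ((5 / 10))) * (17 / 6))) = 207 / 18496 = 0.01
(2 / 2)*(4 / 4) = 1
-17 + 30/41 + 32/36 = -15.38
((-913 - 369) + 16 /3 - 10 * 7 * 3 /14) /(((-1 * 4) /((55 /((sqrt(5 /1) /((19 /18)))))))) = 809875 * sqrt(5) /216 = 8383.96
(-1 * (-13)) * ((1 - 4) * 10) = -390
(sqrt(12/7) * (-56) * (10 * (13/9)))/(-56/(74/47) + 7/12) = 307840 * sqrt(21)/46599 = 30.27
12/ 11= 1.09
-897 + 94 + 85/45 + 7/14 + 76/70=-503701/630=-799.53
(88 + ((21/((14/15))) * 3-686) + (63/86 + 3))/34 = -22651/1462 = -15.49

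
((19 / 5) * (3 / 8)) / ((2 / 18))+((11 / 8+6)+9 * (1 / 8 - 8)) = -2027 / 40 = -50.68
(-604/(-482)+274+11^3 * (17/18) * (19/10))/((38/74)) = 4275331981/824220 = 5187.12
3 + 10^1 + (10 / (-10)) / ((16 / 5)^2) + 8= 5351 / 256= 20.90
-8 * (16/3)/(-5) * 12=512/5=102.40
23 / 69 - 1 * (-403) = 1210 / 3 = 403.33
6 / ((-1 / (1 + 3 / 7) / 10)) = -600 / 7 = -85.71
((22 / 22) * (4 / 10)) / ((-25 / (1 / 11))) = -2 / 1375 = -0.00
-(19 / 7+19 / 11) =-342 / 77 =-4.44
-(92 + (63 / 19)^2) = -37181 / 361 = -102.99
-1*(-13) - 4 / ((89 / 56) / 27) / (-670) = 390619 / 29815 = 13.10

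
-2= -2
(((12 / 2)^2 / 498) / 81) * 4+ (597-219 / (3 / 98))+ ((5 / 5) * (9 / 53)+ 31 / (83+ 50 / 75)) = -195461220079 / 29812023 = -6556.46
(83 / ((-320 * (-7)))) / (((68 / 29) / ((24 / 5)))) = 7221 / 95200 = 0.08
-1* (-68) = 68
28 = 28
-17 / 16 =-1.06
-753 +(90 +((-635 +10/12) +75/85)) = -132221/102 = -1296.28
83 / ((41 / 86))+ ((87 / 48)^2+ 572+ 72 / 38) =149822755 / 199424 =751.28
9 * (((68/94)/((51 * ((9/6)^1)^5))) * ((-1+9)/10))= 256/19035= 0.01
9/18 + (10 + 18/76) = 204/19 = 10.74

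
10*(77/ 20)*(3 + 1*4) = 539/ 2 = 269.50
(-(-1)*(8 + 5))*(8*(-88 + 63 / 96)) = -9083.75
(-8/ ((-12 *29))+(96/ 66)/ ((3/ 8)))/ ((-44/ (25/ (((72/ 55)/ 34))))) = -3967375/ 68904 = -57.58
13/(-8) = -13/8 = -1.62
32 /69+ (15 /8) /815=41935 /89976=0.47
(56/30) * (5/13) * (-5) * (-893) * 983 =122894660/39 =3151145.13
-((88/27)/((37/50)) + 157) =-161243/999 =-161.40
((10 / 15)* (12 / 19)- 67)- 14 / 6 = -68.91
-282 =-282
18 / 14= 9 / 7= 1.29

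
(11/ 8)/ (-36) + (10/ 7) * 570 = 1641523/ 2016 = 814.25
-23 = -23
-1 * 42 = -42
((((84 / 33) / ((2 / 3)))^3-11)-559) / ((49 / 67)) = -45866994 / 65219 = -703.28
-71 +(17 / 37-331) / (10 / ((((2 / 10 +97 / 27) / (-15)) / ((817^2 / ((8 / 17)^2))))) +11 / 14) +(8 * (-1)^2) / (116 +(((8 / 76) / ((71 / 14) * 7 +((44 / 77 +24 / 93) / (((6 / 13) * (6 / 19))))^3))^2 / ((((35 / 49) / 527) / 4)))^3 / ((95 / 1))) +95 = 1622383147852300655082737561524835984696333220527702387258906635330427841578358010362754 / 67405595798979065396659863694688486145094130606989222239135899581893414277602593880961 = 24.07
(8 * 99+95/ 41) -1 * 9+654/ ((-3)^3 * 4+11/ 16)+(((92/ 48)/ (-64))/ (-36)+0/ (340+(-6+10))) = 1516631055547/ 1946336256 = 779.22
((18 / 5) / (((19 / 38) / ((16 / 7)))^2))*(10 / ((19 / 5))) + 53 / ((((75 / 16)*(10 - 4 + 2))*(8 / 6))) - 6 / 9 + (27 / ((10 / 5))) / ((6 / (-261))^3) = -1241237619893 / 1117200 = -1111025.44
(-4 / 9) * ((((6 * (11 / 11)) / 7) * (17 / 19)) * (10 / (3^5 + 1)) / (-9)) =340 / 219051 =0.00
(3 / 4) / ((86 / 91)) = 273 / 344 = 0.79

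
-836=-836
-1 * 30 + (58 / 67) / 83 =-166772 / 5561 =-29.99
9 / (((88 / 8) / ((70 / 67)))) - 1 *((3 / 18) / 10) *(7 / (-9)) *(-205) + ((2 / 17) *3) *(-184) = -90313127 / 1353132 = -66.74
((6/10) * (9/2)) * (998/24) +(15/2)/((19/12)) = 88929/760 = 117.01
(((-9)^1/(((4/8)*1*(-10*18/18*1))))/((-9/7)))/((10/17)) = -119/50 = -2.38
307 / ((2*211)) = 307 / 422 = 0.73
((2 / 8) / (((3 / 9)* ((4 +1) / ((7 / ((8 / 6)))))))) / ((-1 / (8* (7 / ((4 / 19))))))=-8379 / 40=-209.48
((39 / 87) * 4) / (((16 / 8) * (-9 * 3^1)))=-26 / 783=-0.03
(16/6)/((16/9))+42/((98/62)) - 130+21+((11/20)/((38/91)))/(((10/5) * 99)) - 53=-12824363/95760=-133.92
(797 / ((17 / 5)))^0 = 1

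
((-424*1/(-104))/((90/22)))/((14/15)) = 583/546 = 1.07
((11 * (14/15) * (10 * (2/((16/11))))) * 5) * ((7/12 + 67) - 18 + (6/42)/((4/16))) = 2548865/72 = 35400.90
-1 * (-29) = 29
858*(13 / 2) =5577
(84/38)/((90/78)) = 1.92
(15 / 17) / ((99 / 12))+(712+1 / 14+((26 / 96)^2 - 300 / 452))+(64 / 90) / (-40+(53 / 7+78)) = 35164683663013 / 49416111360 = 711.60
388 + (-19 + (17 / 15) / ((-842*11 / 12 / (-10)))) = 369.01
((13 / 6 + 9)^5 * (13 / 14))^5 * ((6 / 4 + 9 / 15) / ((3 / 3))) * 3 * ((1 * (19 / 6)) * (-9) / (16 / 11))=-348123318793124354054934762536591053733369676468926759 / 25888662398999215598469120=-13446941113751085222922960000.00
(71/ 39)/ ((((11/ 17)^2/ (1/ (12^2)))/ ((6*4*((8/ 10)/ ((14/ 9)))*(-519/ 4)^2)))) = 5527018359/ 880880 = 6274.43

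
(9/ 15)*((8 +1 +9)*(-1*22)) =-1188/ 5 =-237.60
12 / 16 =3 / 4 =0.75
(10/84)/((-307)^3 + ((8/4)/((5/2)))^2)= -125/30381164478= -0.00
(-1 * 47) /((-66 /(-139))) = -6533 /66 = -98.98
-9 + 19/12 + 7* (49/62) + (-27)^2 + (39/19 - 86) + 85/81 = 122939911/190836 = 644.22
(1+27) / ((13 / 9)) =252 / 13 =19.38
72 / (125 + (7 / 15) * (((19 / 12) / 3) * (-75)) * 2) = 1296 / 1585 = 0.82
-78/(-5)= 78/5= 15.60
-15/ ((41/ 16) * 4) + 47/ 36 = -0.16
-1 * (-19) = 19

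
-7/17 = -0.41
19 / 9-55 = -476 / 9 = -52.89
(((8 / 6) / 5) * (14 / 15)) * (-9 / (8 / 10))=-14 / 5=-2.80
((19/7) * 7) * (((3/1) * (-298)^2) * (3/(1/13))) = 197411292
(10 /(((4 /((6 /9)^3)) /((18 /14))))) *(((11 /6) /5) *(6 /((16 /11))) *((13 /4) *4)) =1573 /84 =18.73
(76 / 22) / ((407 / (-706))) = -26828 / 4477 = -5.99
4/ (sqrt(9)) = 4/ 3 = 1.33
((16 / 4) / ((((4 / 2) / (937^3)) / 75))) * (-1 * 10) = -1233985429500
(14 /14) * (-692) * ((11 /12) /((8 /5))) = -9515 /24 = -396.46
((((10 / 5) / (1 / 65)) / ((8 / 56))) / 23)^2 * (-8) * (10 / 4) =-16562000 / 529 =-31308.13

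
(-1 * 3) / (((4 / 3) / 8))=-18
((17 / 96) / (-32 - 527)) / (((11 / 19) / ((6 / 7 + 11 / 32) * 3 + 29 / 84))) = -122417 / 56669184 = -0.00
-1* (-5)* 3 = 15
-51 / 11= -4.64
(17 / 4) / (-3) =-1.42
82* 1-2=80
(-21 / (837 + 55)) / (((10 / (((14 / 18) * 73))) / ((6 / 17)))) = -3577 / 75820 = -0.05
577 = 577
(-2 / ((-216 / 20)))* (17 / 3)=85 / 81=1.05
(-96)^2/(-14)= -4608/7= -658.29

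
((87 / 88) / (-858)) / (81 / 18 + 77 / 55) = -145 / 742456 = -0.00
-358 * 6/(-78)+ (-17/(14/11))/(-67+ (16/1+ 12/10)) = 1260143/45318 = 27.81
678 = 678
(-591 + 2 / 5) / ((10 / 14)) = -20671 / 25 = -826.84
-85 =-85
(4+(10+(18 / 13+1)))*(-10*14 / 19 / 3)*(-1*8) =79520 / 247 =321.94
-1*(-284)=284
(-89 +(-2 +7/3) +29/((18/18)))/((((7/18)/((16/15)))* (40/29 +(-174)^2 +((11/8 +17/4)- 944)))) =-1328896/238232715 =-0.01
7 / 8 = 0.88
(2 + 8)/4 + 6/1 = 17/2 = 8.50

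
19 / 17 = 1.12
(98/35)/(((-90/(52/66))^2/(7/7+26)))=2366/408375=0.01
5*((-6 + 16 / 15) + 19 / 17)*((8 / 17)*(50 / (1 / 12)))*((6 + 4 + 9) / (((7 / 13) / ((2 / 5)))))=-21973120 / 289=-76031.56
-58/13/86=-29/559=-0.05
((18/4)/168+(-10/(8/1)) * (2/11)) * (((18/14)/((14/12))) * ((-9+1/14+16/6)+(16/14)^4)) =145902159/144943568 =1.01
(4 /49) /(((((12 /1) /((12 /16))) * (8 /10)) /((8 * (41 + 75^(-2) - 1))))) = 32143 /15750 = 2.04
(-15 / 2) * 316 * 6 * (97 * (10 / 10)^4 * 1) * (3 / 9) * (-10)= 4597800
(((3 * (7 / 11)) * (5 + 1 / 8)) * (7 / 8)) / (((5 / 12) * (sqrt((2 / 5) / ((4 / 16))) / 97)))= 1753857 * sqrt(10) / 3520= 1575.62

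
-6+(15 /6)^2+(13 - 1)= 49 /4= 12.25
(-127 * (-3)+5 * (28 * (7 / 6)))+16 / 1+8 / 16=3365 / 6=560.83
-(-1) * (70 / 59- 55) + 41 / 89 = -280156 / 5251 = -53.35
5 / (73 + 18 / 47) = 235 / 3449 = 0.07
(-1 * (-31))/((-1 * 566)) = -31/566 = -0.05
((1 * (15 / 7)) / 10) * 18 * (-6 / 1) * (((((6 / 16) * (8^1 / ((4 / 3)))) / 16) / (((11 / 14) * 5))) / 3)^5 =-47258883 / 8443710668800000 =-0.00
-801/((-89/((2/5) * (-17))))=-306/5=-61.20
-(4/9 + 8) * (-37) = 2812/9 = 312.44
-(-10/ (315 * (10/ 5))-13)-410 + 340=-3590/ 63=-56.98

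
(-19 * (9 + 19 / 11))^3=-11269556488 / 1331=-8466984.59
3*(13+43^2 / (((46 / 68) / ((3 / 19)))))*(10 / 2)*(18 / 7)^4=305919484560 / 1049237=291563.76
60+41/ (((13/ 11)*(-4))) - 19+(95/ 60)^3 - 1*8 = 28.30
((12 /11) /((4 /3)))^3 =729 /1331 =0.55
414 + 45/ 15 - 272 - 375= -230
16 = 16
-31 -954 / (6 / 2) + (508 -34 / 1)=125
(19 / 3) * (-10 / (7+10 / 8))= -760 / 99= -7.68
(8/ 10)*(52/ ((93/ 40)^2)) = 66560/ 8649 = 7.70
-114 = -114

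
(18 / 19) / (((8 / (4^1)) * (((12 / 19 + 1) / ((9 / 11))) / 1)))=81 / 341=0.24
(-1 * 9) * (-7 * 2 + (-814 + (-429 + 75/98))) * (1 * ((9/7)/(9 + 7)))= 9971991/10976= 908.53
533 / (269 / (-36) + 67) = 19188 / 2143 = 8.95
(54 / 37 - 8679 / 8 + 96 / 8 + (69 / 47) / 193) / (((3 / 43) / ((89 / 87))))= -1223256941335 / 77865464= -15709.88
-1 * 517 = -517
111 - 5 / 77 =8542 / 77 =110.94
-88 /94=-44 /47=-0.94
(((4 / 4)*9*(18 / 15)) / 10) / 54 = 1 / 50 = 0.02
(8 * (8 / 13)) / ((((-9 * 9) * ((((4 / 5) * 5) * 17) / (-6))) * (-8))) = -0.00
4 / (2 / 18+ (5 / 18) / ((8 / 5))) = 576 / 41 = 14.05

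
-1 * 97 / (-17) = 97 / 17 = 5.71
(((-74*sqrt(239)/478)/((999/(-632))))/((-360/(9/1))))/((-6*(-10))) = -79*sqrt(239)/1935900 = -0.00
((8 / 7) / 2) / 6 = 0.10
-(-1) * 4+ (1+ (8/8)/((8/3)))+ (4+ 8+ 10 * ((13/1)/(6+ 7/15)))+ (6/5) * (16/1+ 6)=247847/3880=63.88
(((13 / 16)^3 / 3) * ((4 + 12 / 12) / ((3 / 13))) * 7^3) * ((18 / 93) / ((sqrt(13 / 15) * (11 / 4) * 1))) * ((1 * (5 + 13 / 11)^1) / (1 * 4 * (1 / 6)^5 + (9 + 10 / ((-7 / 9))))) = -161.02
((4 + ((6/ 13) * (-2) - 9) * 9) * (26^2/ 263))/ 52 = -1109/ 263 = -4.22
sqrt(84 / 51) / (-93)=-2*sqrt(119) / 1581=-0.01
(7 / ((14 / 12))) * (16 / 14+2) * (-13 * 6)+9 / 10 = -1469.96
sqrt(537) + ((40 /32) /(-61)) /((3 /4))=-5 /183 + sqrt(537)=23.15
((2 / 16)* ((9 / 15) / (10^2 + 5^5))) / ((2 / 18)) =9 / 43000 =0.00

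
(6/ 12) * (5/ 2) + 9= 41/ 4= 10.25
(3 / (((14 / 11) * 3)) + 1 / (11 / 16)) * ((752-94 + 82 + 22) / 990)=2921 / 1694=1.72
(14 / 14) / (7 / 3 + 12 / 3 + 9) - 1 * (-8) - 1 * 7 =49 / 46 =1.07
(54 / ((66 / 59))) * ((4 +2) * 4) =12744 / 11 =1158.55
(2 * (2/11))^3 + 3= 4057/1331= 3.05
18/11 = 1.64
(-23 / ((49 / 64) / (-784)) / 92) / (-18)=-128 / 9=-14.22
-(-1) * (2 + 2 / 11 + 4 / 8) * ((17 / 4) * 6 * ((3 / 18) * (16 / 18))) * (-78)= -26078 / 33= -790.24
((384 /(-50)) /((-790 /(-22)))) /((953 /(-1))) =2112 /9410875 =0.00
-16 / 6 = -8 / 3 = -2.67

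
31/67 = 0.46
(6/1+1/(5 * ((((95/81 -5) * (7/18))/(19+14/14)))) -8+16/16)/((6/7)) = -4001/930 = -4.30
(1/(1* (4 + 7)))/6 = 1/66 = 0.02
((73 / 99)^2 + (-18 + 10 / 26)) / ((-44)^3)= 135947 / 678346812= 0.00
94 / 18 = 5.22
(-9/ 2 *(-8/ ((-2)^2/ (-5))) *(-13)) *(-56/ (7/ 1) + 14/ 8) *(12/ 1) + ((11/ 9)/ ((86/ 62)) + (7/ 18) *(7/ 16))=-43873.95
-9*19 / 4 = -171 / 4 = -42.75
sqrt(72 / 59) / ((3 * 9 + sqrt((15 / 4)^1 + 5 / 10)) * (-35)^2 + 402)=-14700 * sqrt(2006) / 262982321969 + 803448 * sqrt(118) / 262982321969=0.00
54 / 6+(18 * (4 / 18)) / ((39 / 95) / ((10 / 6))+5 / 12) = 56811 / 3779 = 15.03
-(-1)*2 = 2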